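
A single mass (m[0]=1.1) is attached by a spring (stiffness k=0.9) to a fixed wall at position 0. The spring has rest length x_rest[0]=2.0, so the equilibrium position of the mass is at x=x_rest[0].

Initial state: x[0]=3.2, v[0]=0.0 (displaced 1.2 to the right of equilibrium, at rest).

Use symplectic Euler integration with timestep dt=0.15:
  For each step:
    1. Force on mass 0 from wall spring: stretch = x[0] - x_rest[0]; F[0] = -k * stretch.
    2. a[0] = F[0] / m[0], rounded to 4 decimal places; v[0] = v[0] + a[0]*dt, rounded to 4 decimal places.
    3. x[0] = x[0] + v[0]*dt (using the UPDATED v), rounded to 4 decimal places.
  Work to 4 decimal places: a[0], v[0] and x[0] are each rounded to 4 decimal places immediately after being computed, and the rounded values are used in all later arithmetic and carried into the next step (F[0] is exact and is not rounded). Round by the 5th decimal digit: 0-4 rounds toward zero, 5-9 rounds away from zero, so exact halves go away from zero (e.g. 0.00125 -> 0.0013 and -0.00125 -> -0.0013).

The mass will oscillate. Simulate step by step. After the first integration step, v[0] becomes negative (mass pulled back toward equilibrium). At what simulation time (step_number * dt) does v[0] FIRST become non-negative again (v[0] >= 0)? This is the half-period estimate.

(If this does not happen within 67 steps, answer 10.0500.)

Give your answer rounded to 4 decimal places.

Step 0: x=[3.2000] v=[0.0000]
Step 1: x=[3.1779] v=[-0.1473]
Step 2: x=[3.1341] v=[-0.2919]
Step 3: x=[3.0694] v=[-0.4311]
Step 4: x=[2.9850] v=[-0.5624]
Step 5: x=[2.8825] v=[-0.6833]
Step 6: x=[2.7638] v=[-0.7916]
Step 7: x=[2.6310] v=[-0.8853]
Step 8: x=[2.4866] v=[-0.9627]
Step 9: x=[2.3332] v=[-1.0224]
Step 10: x=[2.1737] v=[-1.0633]
Step 11: x=[2.0110] v=[-1.0846]
Step 12: x=[1.8481] v=[-1.0860]
Step 13: x=[1.6880] v=[-1.0674]
Step 14: x=[1.5336] v=[-1.0291]
Step 15: x=[1.3878] v=[-0.9719]
Step 16: x=[1.2533] v=[-0.8968]
Step 17: x=[1.1325] v=[-0.8052]
Step 18: x=[1.0277] v=[-0.6987]
Step 19: x=[0.9408] v=[-0.5794]
Step 20: x=[0.8734] v=[-0.4494]
Step 21: x=[0.8267] v=[-0.3111]
Step 22: x=[0.8016] v=[-0.1671]
Step 23: x=[0.7986] v=[-0.0200]
Step 24: x=[0.8177] v=[0.1275]
First v>=0 after going negative at step 24, time=3.6000

Answer: 3.6000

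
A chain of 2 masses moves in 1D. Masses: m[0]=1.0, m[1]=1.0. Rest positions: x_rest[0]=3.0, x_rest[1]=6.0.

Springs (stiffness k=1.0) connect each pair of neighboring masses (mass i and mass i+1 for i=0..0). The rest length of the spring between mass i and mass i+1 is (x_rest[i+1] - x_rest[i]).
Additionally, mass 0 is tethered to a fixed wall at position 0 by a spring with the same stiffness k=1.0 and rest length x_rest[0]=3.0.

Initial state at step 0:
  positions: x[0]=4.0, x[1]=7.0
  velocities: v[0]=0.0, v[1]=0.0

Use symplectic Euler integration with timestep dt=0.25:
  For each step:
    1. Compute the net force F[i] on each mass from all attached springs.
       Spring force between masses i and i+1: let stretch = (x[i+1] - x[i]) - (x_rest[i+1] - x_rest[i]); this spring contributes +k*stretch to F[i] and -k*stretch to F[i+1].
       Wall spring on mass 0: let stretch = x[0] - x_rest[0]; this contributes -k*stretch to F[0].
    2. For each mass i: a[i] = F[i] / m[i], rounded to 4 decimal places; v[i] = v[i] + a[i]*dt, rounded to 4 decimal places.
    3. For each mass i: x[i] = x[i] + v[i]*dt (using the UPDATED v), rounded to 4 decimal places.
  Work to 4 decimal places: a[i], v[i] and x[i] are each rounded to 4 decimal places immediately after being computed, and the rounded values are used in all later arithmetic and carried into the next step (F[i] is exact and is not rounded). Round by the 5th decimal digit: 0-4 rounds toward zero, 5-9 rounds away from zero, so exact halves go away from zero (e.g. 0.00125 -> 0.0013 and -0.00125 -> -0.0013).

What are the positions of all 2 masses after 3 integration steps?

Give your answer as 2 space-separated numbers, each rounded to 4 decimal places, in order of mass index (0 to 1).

Step 0: x=[4.0000 7.0000] v=[0.0000 0.0000]
Step 1: x=[3.9375 7.0000] v=[-0.2500 0.0000]
Step 2: x=[3.8203 6.9961] v=[-0.4688 -0.0156]
Step 3: x=[3.6628 6.9812] v=[-0.6299 -0.0596]

Answer: 3.6628 6.9812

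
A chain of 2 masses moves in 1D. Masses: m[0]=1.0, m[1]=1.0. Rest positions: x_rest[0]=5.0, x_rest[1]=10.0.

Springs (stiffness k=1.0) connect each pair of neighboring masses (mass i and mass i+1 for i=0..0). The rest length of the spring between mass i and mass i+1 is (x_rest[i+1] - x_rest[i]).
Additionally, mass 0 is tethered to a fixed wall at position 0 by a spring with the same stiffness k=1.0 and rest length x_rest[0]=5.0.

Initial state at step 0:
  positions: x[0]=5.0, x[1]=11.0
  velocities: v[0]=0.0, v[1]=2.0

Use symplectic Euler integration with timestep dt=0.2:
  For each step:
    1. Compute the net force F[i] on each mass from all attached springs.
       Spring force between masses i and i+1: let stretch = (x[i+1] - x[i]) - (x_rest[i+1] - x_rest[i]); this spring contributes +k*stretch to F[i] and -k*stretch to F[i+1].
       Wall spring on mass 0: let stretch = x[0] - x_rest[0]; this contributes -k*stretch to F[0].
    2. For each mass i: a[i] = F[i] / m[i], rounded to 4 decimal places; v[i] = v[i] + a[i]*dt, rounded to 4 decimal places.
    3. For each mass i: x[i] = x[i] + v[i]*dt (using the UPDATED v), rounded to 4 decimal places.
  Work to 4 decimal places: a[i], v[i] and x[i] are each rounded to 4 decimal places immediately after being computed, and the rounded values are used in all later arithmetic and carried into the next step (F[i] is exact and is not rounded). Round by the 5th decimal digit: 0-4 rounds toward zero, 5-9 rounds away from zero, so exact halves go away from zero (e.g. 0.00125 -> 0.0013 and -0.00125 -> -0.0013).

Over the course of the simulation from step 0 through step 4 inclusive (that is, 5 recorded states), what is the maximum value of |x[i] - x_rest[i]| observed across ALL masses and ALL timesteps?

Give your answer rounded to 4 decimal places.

Answer: 2.0934

Derivation:
Step 0: x=[5.0000 11.0000] v=[0.0000 2.0000]
Step 1: x=[5.0400 11.3600] v=[0.2000 1.8000]
Step 2: x=[5.1312 11.6672] v=[0.4560 1.5360]
Step 3: x=[5.2786 11.9130] v=[0.7370 1.2288]
Step 4: x=[5.4802 12.0934] v=[1.0082 0.9019]
Max displacement = 2.0934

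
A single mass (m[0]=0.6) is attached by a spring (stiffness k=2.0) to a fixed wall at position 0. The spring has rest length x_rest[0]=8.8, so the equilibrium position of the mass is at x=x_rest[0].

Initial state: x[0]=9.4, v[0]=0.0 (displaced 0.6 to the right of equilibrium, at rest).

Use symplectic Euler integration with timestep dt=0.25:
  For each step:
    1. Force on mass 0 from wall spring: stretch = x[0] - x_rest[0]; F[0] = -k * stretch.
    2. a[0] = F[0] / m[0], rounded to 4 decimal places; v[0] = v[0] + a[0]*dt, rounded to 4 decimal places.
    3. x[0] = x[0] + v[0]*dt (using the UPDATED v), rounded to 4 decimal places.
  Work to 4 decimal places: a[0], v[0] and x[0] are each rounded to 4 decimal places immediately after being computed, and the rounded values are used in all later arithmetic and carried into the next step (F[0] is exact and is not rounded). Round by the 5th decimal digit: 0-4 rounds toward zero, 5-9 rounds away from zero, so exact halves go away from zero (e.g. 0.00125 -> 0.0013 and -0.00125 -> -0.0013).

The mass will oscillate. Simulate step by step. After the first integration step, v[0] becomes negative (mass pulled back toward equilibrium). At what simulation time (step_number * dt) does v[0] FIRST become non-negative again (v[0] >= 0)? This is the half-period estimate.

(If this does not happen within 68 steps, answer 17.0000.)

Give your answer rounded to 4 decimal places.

Step 0: x=[9.4000] v=[0.0000]
Step 1: x=[9.2750] v=[-0.5000]
Step 2: x=[9.0511] v=[-0.8958]
Step 3: x=[8.7748] v=[-1.1051]
Step 4: x=[8.5038] v=[-1.0841]
Step 5: x=[8.2945] v=[-0.8373]
Step 6: x=[8.1905] v=[-0.4161]
Step 7: x=[8.2135] v=[0.0918]
First v>=0 after going negative at step 7, time=1.7500

Answer: 1.7500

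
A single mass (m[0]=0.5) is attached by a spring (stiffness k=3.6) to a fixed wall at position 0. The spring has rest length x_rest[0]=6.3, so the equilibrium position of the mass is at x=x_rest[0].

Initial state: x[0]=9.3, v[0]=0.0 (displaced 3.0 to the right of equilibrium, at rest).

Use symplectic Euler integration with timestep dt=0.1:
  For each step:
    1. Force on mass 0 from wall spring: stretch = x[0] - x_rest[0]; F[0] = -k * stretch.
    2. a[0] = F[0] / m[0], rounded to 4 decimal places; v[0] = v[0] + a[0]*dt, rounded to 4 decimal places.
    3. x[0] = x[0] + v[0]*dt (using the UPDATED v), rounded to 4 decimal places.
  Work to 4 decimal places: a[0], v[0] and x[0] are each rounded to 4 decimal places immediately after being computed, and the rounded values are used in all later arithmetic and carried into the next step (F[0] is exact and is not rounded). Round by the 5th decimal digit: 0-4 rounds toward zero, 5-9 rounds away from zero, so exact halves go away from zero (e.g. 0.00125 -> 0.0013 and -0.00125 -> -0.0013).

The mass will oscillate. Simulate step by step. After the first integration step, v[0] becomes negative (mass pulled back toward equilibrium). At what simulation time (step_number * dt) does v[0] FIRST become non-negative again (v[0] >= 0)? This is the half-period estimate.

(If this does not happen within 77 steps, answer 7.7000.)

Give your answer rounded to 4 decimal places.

Step 0: x=[9.3000] v=[0.0000]
Step 1: x=[9.0840] v=[-2.1600]
Step 2: x=[8.6676] v=[-4.1645]
Step 3: x=[8.0807] v=[-5.8692]
Step 4: x=[7.3656] v=[-7.1513]
Step 5: x=[6.5738] v=[-7.9185]
Step 6: x=[5.7622] v=[-8.1156]
Step 7: x=[4.9894] v=[-7.7284]
Step 8: x=[4.3109] v=[-6.7848]
Step 9: x=[3.7756] v=[-5.3527]
Step 10: x=[3.4221] v=[-3.5351]
Step 11: x=[3.2758] v=[-1.4630]
Step 12: x=[3.3472] v=[0.7144]
First v>=0 after going negative at step 12, time=1.2000

Answer: 1.2000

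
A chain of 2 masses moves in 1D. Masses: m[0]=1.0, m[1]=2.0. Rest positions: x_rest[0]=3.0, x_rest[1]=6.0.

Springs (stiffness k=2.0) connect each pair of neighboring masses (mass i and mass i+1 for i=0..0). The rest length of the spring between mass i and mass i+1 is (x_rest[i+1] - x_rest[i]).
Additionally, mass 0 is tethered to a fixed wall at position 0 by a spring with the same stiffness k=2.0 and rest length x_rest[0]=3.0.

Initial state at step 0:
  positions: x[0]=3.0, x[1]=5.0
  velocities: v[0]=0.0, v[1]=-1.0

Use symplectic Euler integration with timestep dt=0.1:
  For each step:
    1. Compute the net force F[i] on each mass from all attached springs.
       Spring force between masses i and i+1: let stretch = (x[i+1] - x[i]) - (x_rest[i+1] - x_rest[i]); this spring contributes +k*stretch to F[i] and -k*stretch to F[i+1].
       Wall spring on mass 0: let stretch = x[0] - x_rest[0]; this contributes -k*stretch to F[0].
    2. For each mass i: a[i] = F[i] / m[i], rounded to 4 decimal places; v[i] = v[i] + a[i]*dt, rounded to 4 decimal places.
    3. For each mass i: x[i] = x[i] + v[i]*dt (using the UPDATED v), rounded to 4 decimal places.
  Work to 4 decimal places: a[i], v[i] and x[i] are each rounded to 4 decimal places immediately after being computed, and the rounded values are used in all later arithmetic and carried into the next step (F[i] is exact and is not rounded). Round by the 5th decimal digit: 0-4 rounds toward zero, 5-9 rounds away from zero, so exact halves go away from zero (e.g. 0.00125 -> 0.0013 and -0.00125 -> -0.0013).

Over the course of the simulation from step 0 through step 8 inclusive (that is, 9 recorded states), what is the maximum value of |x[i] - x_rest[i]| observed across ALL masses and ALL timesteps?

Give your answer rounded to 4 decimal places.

Step 0: x=[3.0000 5.0000] v=[0.0000 -1.0000]
Step 1: x=[2.9800 4.9100] v=[-0.2000 -0.9000]
Step 2: x=[2.9390 4.8307] v=[-0.4100 -0.7930]
Step 3: x=[2.8771 4.7625] v=[-0.6195 -0.6822]
Step 4: x=[2.7953 4.7054] v=[-0.8178 -0.5707]
Step 5: x=[2.6958 4.6592] v=[-0.9948 -0.4617]
Step 6: x=[2.5817 4.6234] v=[-1.1413 -0.3580]
Step 7: x=[2.4568 4.5972] v=[-1.2493 -0.2622]
Step 8: x=[2.3255 4.5796] v=[-1.3126 -0.1762]
Max displacement = 1.4204

Answer: 1.4204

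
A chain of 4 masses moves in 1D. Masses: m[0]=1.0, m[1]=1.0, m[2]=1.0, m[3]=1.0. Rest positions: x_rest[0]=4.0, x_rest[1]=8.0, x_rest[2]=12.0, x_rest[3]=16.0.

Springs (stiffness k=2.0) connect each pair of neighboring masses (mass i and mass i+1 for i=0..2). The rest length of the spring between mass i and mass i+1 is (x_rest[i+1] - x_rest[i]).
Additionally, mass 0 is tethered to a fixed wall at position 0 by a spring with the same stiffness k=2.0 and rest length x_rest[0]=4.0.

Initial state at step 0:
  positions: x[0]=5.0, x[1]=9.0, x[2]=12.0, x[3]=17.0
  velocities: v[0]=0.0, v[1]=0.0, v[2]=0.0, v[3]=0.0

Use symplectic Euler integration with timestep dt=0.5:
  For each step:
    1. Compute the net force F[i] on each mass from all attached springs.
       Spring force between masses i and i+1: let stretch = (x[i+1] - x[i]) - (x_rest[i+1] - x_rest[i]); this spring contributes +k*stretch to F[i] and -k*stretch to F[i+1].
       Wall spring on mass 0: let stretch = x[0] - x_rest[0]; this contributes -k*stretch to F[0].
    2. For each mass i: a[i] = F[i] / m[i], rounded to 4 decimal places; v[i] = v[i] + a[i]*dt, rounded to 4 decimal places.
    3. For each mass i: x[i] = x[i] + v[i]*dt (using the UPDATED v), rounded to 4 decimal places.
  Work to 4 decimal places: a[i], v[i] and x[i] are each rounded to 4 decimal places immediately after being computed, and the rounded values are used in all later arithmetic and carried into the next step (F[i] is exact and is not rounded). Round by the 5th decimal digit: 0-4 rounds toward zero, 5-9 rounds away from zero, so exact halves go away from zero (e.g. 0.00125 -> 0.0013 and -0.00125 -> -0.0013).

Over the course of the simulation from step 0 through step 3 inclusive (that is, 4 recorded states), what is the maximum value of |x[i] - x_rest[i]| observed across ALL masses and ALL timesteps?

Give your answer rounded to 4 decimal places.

Step 0: x=[5.0000 9.0000 12.0000 17.0000] v=[0.0000 0.0000 0.0000 0.0000]
Step 1: x=[4.5000 8.5000 13.0000 16.5000] v=[-1.0000 -1.0000 2.0000 -1.0000]
Step 2: x=[3.7500 8.2500 13.5000 16.2500] v=[-1.5000 -0.5000 1.0000 -0.5000]
Step 3: x=[3.3750 8.3750 12.7500 16.6250] v=[-0.7500 0.2500 -1.5000 0.7500]
Max displacement = 1.5000

Answer: 1.5000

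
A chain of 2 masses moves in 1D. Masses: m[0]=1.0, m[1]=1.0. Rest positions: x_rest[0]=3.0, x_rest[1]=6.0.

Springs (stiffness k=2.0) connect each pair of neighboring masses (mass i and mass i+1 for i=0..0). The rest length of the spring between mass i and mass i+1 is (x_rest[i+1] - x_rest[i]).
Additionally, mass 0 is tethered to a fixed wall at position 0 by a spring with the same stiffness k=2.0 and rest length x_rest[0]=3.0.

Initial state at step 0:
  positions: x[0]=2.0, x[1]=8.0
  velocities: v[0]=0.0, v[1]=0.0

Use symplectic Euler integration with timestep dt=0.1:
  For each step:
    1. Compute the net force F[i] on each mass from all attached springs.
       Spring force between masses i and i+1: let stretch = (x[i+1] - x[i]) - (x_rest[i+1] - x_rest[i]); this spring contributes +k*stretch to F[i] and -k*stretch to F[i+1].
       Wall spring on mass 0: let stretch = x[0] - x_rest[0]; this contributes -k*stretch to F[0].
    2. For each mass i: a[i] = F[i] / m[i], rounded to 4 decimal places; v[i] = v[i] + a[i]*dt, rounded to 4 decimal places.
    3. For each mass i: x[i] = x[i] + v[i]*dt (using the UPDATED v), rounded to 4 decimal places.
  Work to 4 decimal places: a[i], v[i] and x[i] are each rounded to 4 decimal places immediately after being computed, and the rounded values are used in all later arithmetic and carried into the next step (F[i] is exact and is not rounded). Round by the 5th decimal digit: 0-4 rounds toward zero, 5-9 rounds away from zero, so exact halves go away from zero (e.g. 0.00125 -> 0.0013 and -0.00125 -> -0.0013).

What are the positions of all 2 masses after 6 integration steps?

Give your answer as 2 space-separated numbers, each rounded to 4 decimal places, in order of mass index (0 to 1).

Answer: 3.3910 6.9243

Derivation:
Step 0: x=[2.0000 8.0000] v=[0.0000 0.0000]
Step 1: x=[2.0800 7.9400] v=[0.8000 -0.6000]
Step 2: x=[2.2356 7.8228] v=[1.5560 -1.1720]
Step 3: x=[2.4582 7.6539] v=[2.2263 -1.6894]
Step 4: x=[2.7356 7.4411] v=[2.7738 -2.1285]
Step 5: x=[3.0524 7.1941] v=[3.1678 -2.4696]
Step 6: x=[3.3910 6.9243] v=[3.3857 -2.6979]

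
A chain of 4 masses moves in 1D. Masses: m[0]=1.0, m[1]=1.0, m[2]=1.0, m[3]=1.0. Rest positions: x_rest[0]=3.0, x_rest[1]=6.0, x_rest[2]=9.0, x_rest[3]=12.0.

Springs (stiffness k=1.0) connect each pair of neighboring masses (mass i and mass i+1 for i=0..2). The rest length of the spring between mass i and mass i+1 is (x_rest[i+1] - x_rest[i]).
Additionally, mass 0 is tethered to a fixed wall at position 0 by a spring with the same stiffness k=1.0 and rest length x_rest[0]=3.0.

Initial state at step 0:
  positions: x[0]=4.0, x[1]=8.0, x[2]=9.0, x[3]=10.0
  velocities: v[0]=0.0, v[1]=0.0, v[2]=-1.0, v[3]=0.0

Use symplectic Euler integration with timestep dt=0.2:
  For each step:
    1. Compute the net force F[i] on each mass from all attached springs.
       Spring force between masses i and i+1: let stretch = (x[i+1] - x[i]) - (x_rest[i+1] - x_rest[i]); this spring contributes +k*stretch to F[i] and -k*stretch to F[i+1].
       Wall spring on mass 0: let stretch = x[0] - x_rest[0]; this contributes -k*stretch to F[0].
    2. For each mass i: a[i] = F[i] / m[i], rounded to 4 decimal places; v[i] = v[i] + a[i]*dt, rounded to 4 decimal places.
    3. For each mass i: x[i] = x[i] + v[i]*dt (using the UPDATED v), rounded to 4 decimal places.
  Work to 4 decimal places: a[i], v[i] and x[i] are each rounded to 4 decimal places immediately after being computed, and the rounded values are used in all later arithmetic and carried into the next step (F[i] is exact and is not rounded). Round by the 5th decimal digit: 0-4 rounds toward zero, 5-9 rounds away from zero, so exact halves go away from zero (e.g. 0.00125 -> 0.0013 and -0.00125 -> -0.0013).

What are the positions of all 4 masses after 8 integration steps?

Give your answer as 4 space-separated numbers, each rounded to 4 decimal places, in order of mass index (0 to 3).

Answer: 3.2416 4.8748 8.1441 11.7780

Derivation:
Step 0: x=[4.0000 8.0000 9.0000 10.0000] v=[0.0000 0.0000 -1.0000 0.0000]
Step 1: x=[4.0000 7.8800 8.8000 10.0800] v=[0.0000 -0.6000 -1.0000 0.4000]
Step 2: x=[3.9952 7.6416 8.6144 10.2288] v=[-0.0240 -1.1920 -0.9280 0.7440]
Step 3: x=[3.9764 7.2963 8.4545 10.4330] v=[-0.0938 -1.7267 -0.7997 1.0211]
Step 4: x=[3.9314 6.8645 8.3274 10.6781] v=[-0.2251 -2.1590 -0.6356 1.2254]
Step 5: x=[3.8464 6.3739 8.2358 10.9492] v=[-0.4248 -2.4530 -0.4580 1.3553]
Step 6: x=[3.7087 5.8567 8.1783 11.2317] v=[-0.6886 -2.5861 -0.2877 1.4126]
Step 7: x=[3.5086 5.3464 8.1500 11.5121] v=[-1.0007 -2.5514 -0.1413 1.4019]
Step 8: x=[3.2416 4.8748 8.1441 11.7780] v=[-1.3349 -2.3582 -0.0296 1.3295]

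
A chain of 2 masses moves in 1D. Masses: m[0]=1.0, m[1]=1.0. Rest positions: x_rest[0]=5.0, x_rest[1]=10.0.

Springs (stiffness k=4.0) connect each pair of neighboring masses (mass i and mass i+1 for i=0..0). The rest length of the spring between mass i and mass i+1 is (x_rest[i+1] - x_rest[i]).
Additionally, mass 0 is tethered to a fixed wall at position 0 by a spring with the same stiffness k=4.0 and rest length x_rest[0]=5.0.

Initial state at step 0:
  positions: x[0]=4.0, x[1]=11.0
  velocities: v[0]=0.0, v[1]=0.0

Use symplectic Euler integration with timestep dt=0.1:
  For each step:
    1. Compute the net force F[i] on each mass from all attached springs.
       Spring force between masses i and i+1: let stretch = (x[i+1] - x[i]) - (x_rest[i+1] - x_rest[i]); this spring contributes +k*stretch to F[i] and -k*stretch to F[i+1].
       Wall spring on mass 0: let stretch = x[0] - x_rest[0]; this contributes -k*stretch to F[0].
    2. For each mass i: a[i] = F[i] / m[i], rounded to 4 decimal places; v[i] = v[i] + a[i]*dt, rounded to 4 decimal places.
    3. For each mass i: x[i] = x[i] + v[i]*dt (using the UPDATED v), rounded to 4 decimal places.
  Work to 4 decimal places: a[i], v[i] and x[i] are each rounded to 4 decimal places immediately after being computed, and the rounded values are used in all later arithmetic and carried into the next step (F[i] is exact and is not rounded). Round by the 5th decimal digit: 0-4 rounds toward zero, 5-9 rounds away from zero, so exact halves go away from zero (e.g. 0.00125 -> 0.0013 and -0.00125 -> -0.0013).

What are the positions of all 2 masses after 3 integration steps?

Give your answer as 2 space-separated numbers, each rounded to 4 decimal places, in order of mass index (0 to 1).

Answer: 4.6573 10.5592

Derivation:
Step 0: x=[4.0000 11.0000] v=[0.0000 0.0000]
Step 1: x=[4.1200 10.9200] v=[1.2000 -0.8000]
Step 2: x=[4.3472 10.7680] v=[2.2720 -1.5200]
Step 3: x=[4.6573 10.5592] v=[3.1014 -2.0883]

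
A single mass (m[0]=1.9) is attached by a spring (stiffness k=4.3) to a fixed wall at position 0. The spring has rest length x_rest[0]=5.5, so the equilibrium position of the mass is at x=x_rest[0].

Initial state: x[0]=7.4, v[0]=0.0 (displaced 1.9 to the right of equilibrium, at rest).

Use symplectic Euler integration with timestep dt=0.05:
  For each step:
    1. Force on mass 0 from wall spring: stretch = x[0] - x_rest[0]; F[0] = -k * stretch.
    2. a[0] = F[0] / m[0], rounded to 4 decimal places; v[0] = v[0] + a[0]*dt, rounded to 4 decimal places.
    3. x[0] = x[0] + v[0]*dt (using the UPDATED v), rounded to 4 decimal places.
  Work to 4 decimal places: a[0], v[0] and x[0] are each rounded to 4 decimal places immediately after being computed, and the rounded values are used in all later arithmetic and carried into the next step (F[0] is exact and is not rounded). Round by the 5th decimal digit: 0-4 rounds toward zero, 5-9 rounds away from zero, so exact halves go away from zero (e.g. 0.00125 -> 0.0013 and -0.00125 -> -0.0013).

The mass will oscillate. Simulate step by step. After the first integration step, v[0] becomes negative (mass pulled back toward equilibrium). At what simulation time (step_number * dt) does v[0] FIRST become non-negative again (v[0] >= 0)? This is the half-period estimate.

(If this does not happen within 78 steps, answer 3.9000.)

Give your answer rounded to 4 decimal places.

Step 0: x=[7.4000] v=[0.0000]
Step 1: x=[7.3893] v=[-0.2150]
Step 2: x=[7.3679] v=[-0.4288]
Step 3: x=[7.3359] v=[-0.6402]
Step 4: x=[7.2935] v=[-0.8479]
Step 5: x=[7.2410] v=[-1.0509]
Step 6: x=[7.1786] v=[-1.2479]
Step 7: x=[7.1067] v=[-1.4378]
Step 8: x=[7.0257] v=[-1.6196]
Step 9: x=[6.9361] v=[-1.7922]
Step 10: x=[6.8384] v=[-1.9547]
Step 11: x=[6.7331] v=[-2.1062]
Step 12: x=[6.6208] v=[-2.2457]
Step 13: x=[6.5022] v=[-2.3725]
Step 14: x=[6.3779] v=[-2.4859]
Step 15: x=[6.2486] v=[-2.5852]
Step 16: x=[6.1151] v=[-2.6699]
Step 17: x=[5.9781] v=[-2.7395]
Step 18: x=[5.8384] v=[-2.7936]
Step 19: x=[5.6968] v=[-2.8319]
Step 20: x=[5.5541] v=[-2.8542]
Step 21: x=[5.4111] v=[-2.8603]
Step 22: x=[5.2686] v=[-2.8502]
Step 23: x=[5.1274] v=[-2.8240]
Step 24: x=[4.9883] v=[-2.7818]
Step 25: x=[4.8521] v=[-2.7239]
Step 26: x=[4.7196] v=[-2.6506]
Step 27: x=[4.5915] v=[-2.5623]
Step 28: x=[4.4685] v=[-2.4595]
Step 29: x=[4.3514] v=[-2.3428]
Step 30: x=[4.2408] v=[-2.2128]
Step 31: x=[4.1373] v=[-2.0703]
Step 32: x=[4.0415] v=[-1.9161]
Step 33: x=[3.9539] v=[-1.7511]
Step 34: x=[3.8751] v=[-1.5761]
Step 35: x=[3.8055] v=[-1.3922]
Step 36: x=[3.7455] v=[-1.2005]
Step 37: x=[3.6954] v=[-1.0020]
Step 38: x=[3.6555] v=[-0.7978]
Step 39: x=[3.6260] v=[-0.5891]
Step 40: x=[3.6072] v=[-0.3770]
Step 41: x=[3.5991] v=[-0.1628]
Step 42: x=[3.6017] v=[0.0523]
First v>=0 after going negative at step 42, time=2.1000

Answer: 2.1000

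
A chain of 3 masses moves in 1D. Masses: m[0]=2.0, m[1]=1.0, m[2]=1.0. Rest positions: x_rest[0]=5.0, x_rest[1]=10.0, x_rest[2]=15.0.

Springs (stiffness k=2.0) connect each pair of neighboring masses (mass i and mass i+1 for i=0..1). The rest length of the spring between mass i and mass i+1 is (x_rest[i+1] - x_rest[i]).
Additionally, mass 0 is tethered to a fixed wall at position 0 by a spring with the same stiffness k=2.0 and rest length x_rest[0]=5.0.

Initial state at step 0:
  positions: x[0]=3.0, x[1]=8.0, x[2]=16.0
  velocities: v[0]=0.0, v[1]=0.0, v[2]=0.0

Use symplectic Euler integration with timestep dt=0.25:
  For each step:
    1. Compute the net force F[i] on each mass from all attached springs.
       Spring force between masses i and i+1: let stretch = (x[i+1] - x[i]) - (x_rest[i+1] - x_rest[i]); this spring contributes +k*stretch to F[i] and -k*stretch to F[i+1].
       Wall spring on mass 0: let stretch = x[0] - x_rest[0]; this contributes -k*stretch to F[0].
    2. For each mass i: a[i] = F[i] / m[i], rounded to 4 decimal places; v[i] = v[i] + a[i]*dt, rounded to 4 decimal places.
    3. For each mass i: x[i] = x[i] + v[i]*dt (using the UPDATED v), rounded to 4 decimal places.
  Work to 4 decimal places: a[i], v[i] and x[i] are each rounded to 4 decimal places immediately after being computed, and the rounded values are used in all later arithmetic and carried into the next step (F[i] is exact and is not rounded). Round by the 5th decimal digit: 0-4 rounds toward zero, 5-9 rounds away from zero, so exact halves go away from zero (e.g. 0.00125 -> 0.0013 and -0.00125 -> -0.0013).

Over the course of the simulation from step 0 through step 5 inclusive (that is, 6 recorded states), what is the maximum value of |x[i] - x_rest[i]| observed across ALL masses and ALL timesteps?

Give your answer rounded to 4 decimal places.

Answer: 2.0322

Derivation:
Step 0: x=[3.0000 8.0000 16.0000] v=[0.0000 0.0000 0.0000]
Step 1: x=[3.1250 8.3750 15.6250] v=[0.5000 1.5000 -1.5000]
Step 2: x=[3.3828 9.0000 14.9688] v=[1.0313 2.5000 -2.6250]
Step 3: x=[3.7803 9.6690 14.1915] v=[1.5899 2.6758 -3.1094]
Step 4: x=[4.3096 10.1672 13.4738] v=[2.1170 1.9927 -2.8707]
Step 5: x=[4.9356 10.3465 12.9678] v=[2.5040 0.7172 -2.0240]
Max displacement = 2.0322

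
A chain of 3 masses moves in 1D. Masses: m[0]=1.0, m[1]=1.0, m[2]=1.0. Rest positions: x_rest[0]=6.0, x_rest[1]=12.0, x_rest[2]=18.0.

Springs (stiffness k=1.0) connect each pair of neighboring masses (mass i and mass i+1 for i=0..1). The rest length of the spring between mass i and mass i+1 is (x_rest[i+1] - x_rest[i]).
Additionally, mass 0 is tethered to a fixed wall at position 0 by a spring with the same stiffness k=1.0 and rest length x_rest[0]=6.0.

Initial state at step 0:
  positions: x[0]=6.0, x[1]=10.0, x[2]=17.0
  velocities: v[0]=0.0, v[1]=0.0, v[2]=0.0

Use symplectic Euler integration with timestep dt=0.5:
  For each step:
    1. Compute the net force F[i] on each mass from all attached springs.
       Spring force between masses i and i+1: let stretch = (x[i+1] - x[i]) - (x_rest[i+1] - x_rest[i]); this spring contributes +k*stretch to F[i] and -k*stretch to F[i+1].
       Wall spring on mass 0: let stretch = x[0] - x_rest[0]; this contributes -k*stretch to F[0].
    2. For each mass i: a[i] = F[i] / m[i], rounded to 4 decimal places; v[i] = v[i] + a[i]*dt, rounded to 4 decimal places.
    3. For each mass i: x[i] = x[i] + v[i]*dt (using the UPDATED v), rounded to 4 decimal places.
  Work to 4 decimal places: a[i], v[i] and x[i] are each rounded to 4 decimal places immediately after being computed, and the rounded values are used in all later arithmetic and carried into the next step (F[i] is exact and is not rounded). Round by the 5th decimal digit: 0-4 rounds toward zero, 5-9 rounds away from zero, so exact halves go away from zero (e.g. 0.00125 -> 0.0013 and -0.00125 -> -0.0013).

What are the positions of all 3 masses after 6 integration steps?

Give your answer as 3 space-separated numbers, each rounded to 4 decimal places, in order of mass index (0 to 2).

Step 0: x=[6.0000 10.0000 17.0000] v=[0.0000 0.0000 0.0000]
Step 1: x=[5.5000 10.7500 16.7500] v=[-1.0000 1.5000 -0.5000]
Step 2: x=[4.9375 11.6875 16.5000] v=[-1.1250 1.8750 -0.5000]
Step 3: x=[4.8281 12.1407 16.5469] v=[-0.2188 0.9063 0.0938]
Step 4: x=[5.3399 11.8673 16.9923] v=[1.0235 -0.5469 0.8907]
Step 5: x=[6.1486 11.2433 17.6564] v=[1.6173 -1.2481 1.3282]
Step 6: x=[6.6938 10.9489 18.2173] v=[1.0904 -0.5889 1.1217]

Answer: 6.6938 10.9489 18.2173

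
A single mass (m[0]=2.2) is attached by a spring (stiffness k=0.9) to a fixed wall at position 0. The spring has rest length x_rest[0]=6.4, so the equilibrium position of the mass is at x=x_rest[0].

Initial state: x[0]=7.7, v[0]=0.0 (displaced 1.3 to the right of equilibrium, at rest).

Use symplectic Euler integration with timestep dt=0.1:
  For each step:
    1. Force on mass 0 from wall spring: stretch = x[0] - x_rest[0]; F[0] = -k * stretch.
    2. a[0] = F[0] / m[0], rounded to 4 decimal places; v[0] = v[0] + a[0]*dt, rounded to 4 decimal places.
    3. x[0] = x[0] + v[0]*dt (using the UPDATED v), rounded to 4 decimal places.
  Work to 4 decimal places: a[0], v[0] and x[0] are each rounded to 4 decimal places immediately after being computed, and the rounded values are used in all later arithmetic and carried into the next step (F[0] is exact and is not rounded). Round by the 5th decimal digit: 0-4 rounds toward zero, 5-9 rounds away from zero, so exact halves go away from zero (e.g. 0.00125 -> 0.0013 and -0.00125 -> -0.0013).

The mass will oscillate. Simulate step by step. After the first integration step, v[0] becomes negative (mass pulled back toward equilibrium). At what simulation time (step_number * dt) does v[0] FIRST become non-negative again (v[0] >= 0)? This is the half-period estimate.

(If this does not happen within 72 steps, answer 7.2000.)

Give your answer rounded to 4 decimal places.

Answer: 5.0000

Derivation:
Step 0: x=[7.7000] v=[0.0000]
Step 1: x=[7.6947] v=[-0.0532]
Step 2: x=[7.6841] v=[-0.1062]
Step 3: x=[7.6682] v=[-0.1587]
Step 4: x=[7.6471] v=[-0.2106]
Step 5: x=[7.6209] v=[-0.2616]
Step 6: x=[7.5897] v=[-0.3116]
Step 7: x=[7.5537] v=[-0.3603]
Step 8: x=[7.5130] v=[-0.4075]
Step 9: x=[7.4677] v=[-0.4530]
Step 10: x=[7.4180] v=[-0.4967]
Step 11: x=[7.3642] v=[-0.5384]
Step 12: x=[7.3064] v=[-0.5778]
Step 13: x=[7.2449] v=[-0.6149]
Step 14: x=[7.1800] v=[-0.6495]
Step 15: x=[7.1119] v=[-0.6814]
Step 16: x=[7.0409] v=[-0.7105]
Step 17: x=[6.9672] v=[-0.7367]
Step 18: x=[6.8912] v=[-0.7599]
Step 19: x=[6.8132] v=[-0.7800]
Step 20: x=[6.7335] v=[-0.7969]
Step 21: x=[6.6525] v=[-0.8105]
Step 22: x=[6.5704] v=[-0.8208]
Step 23: x=[6.4876] v=[-0.8278]
Step 24: x=[6.4045] v=[-0.8314]
Step 25: x=[6.3213] v=[-0.8316]
Step 26: x=[6.2385] v=[-0.8284]
Step 27: x=[6.1563] v=[-0.8218]
Step 28: x=[6.0751] v=[-0.8118]
Step 29: x=[5.9953] v=[-0.7985]
Step 30: x=[5.9171] v=[-0.7819]
Step 31: x=[5.8409] v=[-0.7621]
Step 32: x=[5.7670] v=[-0.7392]
Step 33: x=[5.6957] v=[-0.7133]
Step 34: x=[5.6273] v=[-0.6845]
Step 35: x=[5.5620] v=[-0.6529]
Step 36: x=[5.5001] v=[-0.6186]
Step 37: x=[5.4419] v=[-0.5818]
Step 38: x=[5.3876] v=[-0.5426]
Step 39: x=[5.3375] v=[-0.5012]
Step 40: x=[5.2917] v=[-0.4577]
Step 41: x=[5.2505] v=[-0.4124]
Step 42: x=[5.2140] v=[-0.3654]
Step 43: x=[5.1823] v=[-0.3169]
Step 44: x=[5.1556] v=[-0.2671]
Step 45: x=[5.1340] v=[-0.2162]
Step 46: x=[5.1176] v=[-0.1644]
Step 47: x=[5.1064] v=[-0.1119]
Step 48: x=[5.1005] v=[-0.0590]
Step 49: x=[5.0999] v=[-0.0058]
Step 50: x=[5.1046] v=[0.0474]
First v>=0 after going negative at step 50, time=5.0000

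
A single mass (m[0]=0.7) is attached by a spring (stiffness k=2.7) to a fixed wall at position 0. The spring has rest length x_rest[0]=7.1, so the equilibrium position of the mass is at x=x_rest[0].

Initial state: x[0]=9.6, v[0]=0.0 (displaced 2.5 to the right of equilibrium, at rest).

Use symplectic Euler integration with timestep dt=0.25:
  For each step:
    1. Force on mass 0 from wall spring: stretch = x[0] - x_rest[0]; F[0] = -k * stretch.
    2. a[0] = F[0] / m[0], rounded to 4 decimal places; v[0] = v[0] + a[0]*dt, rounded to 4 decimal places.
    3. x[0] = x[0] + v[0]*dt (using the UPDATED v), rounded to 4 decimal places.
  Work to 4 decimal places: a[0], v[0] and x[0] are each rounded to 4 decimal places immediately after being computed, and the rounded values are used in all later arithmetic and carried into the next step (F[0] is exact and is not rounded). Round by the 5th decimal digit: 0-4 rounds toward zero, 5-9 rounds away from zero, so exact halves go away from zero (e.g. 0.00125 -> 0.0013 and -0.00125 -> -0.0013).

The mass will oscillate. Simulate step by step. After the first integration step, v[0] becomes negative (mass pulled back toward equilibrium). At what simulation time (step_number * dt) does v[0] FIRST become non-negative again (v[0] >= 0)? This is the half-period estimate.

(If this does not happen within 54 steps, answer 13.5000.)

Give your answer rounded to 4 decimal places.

Step 0: x=[9.6000] v=[0.0000]
Step 1: x=[8.9973] v=[-2.4107]
Step 2: x=[7.9372] v=[-4.2403]
Step 3: x=[6.6753] v=[-5.0476]
Step 4: x=[5.5158] v=[-4.6381]
Step 5: x=[4.7382] v=[-3.1105]
Step 6: x=[4.5299] v=[-0.8331]
Step 7: x=[4.9412] v=[1.6452]
First v>=0 after going negative at step 7, time=1.7500

Answer: 1.7500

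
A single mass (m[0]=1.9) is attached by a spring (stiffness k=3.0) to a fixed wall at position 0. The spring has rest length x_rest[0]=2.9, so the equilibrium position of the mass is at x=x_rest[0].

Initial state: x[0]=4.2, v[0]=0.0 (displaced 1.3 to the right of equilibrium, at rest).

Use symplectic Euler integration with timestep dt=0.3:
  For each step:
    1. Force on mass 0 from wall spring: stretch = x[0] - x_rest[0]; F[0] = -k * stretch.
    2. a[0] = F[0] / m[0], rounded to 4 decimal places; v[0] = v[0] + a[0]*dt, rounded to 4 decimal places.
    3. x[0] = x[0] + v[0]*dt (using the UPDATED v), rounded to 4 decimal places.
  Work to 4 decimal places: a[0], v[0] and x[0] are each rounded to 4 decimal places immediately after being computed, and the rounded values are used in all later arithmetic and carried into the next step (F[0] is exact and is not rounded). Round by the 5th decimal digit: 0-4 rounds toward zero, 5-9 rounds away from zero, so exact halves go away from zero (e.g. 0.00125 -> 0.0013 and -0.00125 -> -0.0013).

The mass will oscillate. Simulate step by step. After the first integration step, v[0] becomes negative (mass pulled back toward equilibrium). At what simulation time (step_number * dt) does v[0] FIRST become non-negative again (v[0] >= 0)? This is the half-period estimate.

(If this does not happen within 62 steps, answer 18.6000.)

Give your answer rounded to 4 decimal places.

Answer: 2.7000

Derivation:
Step 0: x=[4.2000] v=[0.0000]
Step 1: x=[4.0153] v=[-0.6158]
Step 2: x=[3.6721] v=[-1.1441]
Step 3: x=[3.2192] v=[-1.5098]
Step 4: x=[2.7209] v=[-1.6610]
Step 5: x=[2.2480] v=[-1.5762]
Step 6: x=[1.8678] v=[-1.2674]
Step 7: x=[1.6343] v=[-0.7785]
Step 8: x=[1.5806] v=[-0.1790]
Step 9: x=[1.7144] v=[0.4460]
First v>=0 after going negative at step 9, time=2.7000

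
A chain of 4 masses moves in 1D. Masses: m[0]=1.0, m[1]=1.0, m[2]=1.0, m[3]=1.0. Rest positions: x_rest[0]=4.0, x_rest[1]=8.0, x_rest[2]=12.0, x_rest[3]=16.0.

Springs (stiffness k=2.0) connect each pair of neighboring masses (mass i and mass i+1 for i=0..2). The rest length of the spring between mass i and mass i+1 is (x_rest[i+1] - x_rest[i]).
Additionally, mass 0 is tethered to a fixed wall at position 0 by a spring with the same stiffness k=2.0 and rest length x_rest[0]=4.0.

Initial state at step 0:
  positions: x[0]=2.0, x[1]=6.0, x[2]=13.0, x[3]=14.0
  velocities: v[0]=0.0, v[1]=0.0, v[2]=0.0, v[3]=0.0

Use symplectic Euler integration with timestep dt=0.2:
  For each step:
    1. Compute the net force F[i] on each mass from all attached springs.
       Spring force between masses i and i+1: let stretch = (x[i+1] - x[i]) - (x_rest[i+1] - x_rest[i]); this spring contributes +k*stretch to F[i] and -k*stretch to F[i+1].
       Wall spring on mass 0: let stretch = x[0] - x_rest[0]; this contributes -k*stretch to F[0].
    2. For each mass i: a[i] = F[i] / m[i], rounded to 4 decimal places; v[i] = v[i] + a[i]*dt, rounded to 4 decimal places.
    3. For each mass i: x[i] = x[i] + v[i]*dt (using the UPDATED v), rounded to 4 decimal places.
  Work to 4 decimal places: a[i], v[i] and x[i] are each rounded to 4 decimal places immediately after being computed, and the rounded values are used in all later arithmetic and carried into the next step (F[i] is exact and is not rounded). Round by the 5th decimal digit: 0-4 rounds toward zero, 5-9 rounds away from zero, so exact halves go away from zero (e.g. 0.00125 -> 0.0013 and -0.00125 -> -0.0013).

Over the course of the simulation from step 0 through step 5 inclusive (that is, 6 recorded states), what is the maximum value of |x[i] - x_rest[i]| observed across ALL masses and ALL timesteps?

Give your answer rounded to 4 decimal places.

Answer: 2.8942

Derivation:
Step 0: x=[2.0000 6.0000 13.0000 14.0000] v=[0.0000 0.0000 0.0000 0.0000]
Step 1: x=[2.1600 6.2400 12.5200 14.2400] v=[0.8000 1.2000 -2.4000 1.2000]
Step 2: x=[2.4736 6.6560 11.6752 14.6624] v=[1.5680 2.0800 -4.2240 2.1120]
Step 3: x=[2.9239 7.1389 10.6678 15.1658] v=[2.2515 2.4147 -5.0368 2.5171]
Step 4: x=[3.4775 7.5670 9.7380 15.6294] v=[2.7679 2.1403 -4.6492 2.3179]
Step 5: x=[4.0800 7.8416 9.1058 15.9417] v=[3.0127 1.3729 -3.1610 1.5613]
Max displacement = 2.8942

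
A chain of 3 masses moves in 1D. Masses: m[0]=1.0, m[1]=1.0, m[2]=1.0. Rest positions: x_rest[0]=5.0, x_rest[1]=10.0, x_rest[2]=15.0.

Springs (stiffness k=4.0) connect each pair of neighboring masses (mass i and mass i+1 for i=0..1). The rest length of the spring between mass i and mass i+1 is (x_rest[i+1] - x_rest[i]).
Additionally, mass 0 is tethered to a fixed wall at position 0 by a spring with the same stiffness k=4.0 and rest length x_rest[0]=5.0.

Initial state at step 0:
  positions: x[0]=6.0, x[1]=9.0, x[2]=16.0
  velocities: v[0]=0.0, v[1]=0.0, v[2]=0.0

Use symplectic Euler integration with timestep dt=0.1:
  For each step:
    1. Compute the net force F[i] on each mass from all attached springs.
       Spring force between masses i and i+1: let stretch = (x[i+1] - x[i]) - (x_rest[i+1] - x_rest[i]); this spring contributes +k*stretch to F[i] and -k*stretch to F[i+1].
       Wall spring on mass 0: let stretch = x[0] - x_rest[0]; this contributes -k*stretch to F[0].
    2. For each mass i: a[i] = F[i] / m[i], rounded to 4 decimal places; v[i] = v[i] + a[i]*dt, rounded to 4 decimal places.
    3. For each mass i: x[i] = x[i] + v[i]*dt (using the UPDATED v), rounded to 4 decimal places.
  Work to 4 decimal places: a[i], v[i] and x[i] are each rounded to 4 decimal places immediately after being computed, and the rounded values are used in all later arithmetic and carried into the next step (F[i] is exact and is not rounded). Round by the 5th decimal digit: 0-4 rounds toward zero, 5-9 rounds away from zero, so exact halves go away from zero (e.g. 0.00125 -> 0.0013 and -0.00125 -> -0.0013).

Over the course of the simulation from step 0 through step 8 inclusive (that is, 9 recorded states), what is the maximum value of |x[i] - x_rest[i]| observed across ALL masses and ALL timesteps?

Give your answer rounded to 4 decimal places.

Answer: 1.4739

Derivation:
Step 0: x=[6.0000 9.0000 16.0000] v=[0.0000 0.0000 0.0000]
Step 1: x=[5.8800 9.1600 15.9200] v=[-1.2000 1.6000 -0.8000]
Step 2: x=[5.6560 9.4592 15.7696] v=[-2.2400 2.9920 -1.5040]
Step 3: x=[5.3579 9.8587 15.5668] v=[-2.9811 3.9949 -2.0282]
Step 4: x=[5.0255 10.3065 15.3357] v=[-3.3239 4.4778 -2.3114]
Step 5: x=[4.7033 10.7442 15.1034] v=[-3.2217 4.3771 -2.3231]
Step 6: x=[4.4346 11.1146 14.8967] v=[-2.6867 3.7044 -2.0668]
Step 7: x=[4.2558 11.3691 14.7387] v=[-1.7885 2.5452 -1.5796]
Step 8: x=[4.1913 11.4739 14.6460] v=[-0.6455 1.0477 -0.9274]
Max displacement = 1.4739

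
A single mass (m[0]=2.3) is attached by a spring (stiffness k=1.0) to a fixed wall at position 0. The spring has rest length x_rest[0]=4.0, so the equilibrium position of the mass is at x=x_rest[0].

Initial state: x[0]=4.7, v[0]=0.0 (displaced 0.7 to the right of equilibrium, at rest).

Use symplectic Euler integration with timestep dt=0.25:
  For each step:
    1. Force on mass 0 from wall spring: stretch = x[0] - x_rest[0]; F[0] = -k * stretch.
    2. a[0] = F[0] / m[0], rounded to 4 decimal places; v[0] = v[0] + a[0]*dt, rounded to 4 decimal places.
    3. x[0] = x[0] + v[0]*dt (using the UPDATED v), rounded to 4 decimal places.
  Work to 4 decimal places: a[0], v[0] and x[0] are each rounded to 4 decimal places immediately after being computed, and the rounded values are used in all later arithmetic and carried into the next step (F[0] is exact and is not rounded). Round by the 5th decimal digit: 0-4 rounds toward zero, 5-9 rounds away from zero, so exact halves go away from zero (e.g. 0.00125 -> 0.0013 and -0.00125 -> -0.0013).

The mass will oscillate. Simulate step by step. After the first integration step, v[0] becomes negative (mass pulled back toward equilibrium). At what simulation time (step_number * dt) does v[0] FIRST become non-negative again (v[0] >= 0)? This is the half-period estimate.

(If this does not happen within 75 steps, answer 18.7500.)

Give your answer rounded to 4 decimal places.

Step 0: x=[4.7000] v=[0.0000]
Step 1: x=[4.6810] v=[-0.0761]
Step 2: x=[4.6435] v=[-0.1501]
Step 3: x=[4.5885] v=[-0.2201]
Step 4: x=[4.5175] v=[-0.2841]
Step 5: x=[4.4324] v=[-0.3404]
Step 6: x=[4.3356] v=[-0.3874]
Step 7: x=[4.2296] v=[-0.4239]
Step 8: x=[4.1174] v=[-0.4489]
Step 9: x=[4.0020] v=[-0.4617]
Step 10: x=[3.8865] v=[-0.4619]
Step 11: x=[3.7741] v=[-0.4496]
Step 12: x=[3.6678] v=[-0.4251]
Step 13: x=[3.5706] v=[-0.3890]
Step 14: x=[3.4850] v=[-0.3423]
Step 15: x=[3.4134] v=[-0.2863]
Step 16: x=[3.3578] v=[-0.2226]
Step 17: x=[3.3196] v=[-0.1528]
Step 18: x=[3.2999] v=[-0.0789]
Step 19: x=[3.2992] v=[-0.0028]
Step 20: x=[3.3176] v=[0.0734]
First v>=0 after going negative at step 20, time=5.0000

Answer: 5.0000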